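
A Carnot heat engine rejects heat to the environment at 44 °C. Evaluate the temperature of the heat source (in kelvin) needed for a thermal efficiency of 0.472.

T_H ≈ 601 K

T_C = 44 °C → 44 + 273.15 = 317.15 K.
From η = 1 − T_C/T_H, solving for T_H gives T_H = T_C/(1 − η) = 317.15/(1 − 0.472) = 601 K.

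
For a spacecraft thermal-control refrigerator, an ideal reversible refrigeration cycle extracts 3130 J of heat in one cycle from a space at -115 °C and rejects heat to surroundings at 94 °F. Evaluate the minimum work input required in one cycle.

W_in ≈ 2960 J

T_H = 94 °F → (94 − 32) × 5/9 = 34.44 °C = 307.59 K.
T_C = -115 °C → -115 + 273.15 = 158.15 K.
COP_R = T_C/(T_H − T_C) = 158.15/149.44 = 1.0583.
W = Q_C/COP_R = 3130/1.0583 = 2960 J.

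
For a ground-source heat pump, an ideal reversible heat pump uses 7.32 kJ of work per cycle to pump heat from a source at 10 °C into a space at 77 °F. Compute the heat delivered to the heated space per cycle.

T_H = 77 °F → (77 − 32) × 5/9 = 25.00 °C = 298.15 K.
T_C = 10 °C → 10 + 273.15 = 283.15 K.
Reversible heating COP: COP_HP = T_H/(T_H − T_C) = 298.15/15.00 = 19.8767.
Q_H = COP_HP · W = 19.8767 × 7.32 = 145 kJ.

Q_H ≈ 145 kJ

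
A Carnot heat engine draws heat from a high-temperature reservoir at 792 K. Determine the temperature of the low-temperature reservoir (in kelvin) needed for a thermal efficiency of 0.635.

T_C ≈ 289.1 K

From η = 1 − T_C/T_H, T_C = T_H·(1 − η) = 792.00 × (1 − 0.635) = 289.1 K.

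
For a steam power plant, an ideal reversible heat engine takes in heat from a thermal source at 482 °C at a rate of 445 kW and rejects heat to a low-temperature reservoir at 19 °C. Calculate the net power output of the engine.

Ẇ ≈ 273 kW

T_H = 482 °C → 482 + 273.15 = 755.15 K.
T_C = 19 °C → 19 + 273.15 = 292.15 K.
η_rev = 1 − T_C/T_H = 1 − 292.15/755.15 = 0.6131.
W = η·Q_H = 0.6131 × 445 = 273 kW.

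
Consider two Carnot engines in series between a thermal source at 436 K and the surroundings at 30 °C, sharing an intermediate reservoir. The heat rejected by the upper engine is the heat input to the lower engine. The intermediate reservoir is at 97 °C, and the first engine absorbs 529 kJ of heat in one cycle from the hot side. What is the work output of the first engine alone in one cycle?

W₁ ≈ 79.9 kJ

T_C = 30 °C → 30 + 273.15 = 303.15 K.
T_m = 97 °C → 97 + 273.15 = 370.15 K.
First-stage efficiency η₁ = 1 − T_m/T_H = 1 − 370.15/436.00 = 0.1510.
W₁ = η₁·Q_H = 0.1510 × 529 = 79.9 kJ.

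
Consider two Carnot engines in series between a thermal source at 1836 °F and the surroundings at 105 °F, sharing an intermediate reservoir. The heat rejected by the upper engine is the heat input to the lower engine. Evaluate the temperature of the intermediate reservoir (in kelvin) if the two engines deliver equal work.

T_H = 1836 °F → (1836 − 32) × 5/9 = 1002.22 °C = 1275.37 K.
T_C = 105 °F → (105 − 32) × 5/9 = 40.56 °C = 313.71 K.
For reversible stages Q_m = Q_H·(T_m/T_H). Setting W₁ = Q_H(1 − T_m/T_H) equal to W₂ = Q_m(1 − T_C/T_m) = Q_H·(T_m − T_C)/T_H gives T_H − T_m = T_m − T_C, so T_m = (T_H + T_C)/2 = (1275.37 + 313.71)/2 = 795 K.

T_m ≈ 795 K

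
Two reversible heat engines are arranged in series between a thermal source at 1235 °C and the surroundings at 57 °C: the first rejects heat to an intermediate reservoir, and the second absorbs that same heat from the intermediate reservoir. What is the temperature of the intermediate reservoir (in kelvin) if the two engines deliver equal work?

T_m ≈ 919.2 K

T_H = 1235 °C → 1235 + 273.15 = 1508.15 K.
T_C = 57 °C → 57 + 273.15 = 330.15 K.
For reversible stages Q_m = Q_H·(T_m/T_H). Setting W₁ = Q_H(1 − T_m/T_H) equal to W₂ = Q_m(1 − T_C/T_m) = Q_H·(T_m − T_C)/T_H gives T_H − T_m = T_m − T_C, so T_m = (T_H + T_C)/2 = (1508.15 + 330.15)/2 = 919.2 K.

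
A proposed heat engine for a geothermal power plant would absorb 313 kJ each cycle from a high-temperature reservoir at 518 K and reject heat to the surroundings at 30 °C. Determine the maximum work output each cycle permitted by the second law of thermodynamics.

W_max ≈ 129.8 kJ

T_C = 30 °C → 30 + 273.15 = 303.15 K.
The second-law ceiling is the Carnot efficiency, η_max = 1 − T_C/T_H = 1 − 303.15/518.00 = 0.4148.
W_max = η_max · Q_H = 0.4148 × 313 = 129.8 kJ.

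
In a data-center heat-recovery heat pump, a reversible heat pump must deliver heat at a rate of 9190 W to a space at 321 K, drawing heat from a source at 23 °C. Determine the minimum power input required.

T_C = 23 °C → 23 + 273.15 = 296.15 K.
Reversible heating COP: COP_HP = T_H/(T_H − T_C) = 321.00/24.85 = 12.9175.
W = Q_H/COP_HP = 9190/12.9175 = 711 W.

Ẇ_in ≈ 711 W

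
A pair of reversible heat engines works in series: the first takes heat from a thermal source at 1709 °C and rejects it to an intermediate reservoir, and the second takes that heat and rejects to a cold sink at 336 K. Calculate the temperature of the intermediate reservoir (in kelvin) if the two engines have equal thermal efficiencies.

T_H = 1709 °C → 1709 + 273.15 = 1982.15 K.
Equal efficiencies require 1 − T_m/T_H = 1 − T_C/T_m, i.e. T_m/T_H = T_C/T_m, so T_m = √(T_H·T_C) = √(1982.15 × 336.00) = 816 K.

T_m ≈ 816 K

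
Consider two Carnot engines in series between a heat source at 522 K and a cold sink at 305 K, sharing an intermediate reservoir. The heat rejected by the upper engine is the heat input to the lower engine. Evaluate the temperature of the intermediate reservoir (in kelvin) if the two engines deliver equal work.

For reversible stages Q_m = Q_H·(T_m/T_H). Setting W₁ = Q_H(1 − T_m/T_H) equal to W₂ = Q_m(1 − T_C/T_m) = Q_H·(T_m − T_C)/T_H gives T_H − T_m = T_m − T_C, so T_m = (T_H + T_C)/2 = (522.00 + 305.00)/2 = 414 K.

T_m ≈ 414 K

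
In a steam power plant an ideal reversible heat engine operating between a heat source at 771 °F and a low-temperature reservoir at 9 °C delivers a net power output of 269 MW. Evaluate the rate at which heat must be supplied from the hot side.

T_H = 771 °F → (771 − 32) × 5/9 = 410.56 °C = 683.71 K.
T_C = 9 °C → 9 + 273.15 = 282.15 K.
Since the cycle is reversible, η = 1 − T_C/T_H = 1 − 282.15/683.71 = 0.5873.
Q_H = W/η = 269/0.5873 = 458.0 MW.

Q̇_H ≈ 458.0 MW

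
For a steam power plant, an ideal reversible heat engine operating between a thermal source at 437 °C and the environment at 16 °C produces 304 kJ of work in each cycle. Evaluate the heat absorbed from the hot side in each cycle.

T_H = 437 °C → 437 + 273.15 = 710.15 K.
T_C = 16 °C → 16 + 273.15 = 289.15 K.
For a reversible engine, η = 1 − T_C/T_H = 1 − 289.15/710.15 = 0.5928.
Q_H = W/η = 304/0.5928 = 512.8 kJ.

Q_H ≈ 512.8 kJ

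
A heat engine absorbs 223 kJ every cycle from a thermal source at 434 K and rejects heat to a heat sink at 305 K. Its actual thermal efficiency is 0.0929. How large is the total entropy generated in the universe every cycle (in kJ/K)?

W = η·Q_H = 0.0929 × 223 = 20.72 kJ, so Q_C = Q_H − W = 202.3 kJ.
Entropy balance on the reservoirs: −Q_H/T_H = -0.5138 kJ/K, +Q_C/T_C = 0.6632 kJ/K.
ΔS_univ = −Q_H/T_H + Q_C/T_C = 0.1494 kJ/K (> 0, since η = 0.0929 < η_Carnot = 0.297).

ΔS_univ ≈ 0.1494 kJ/K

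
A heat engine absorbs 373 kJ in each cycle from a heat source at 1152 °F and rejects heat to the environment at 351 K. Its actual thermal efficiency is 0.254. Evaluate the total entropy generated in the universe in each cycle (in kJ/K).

ΔS_univ ≈ 0.376 kJ/K

T_H = 1152 °F → (1152 − 32) × 5/9 = 622.22 °C = 895.37 K.
W = η·Q_H = 0.254 × 373 = 94.74 kJ, so Q_C = Q_H − W = 278.3 kJ.
The hot reservoir loses entropy Q_H/T_H = 373/895.37 = 0.4166 kJ/K; the cold reservoir gains Q_C/T_C = 278.3/351.00 = 0.7928 kJ/K.
ΔS_univ = −Q_H/T_H + Q_C/T_C = 0.376 kJ/K (> 0, since η = 0.254 < η_Carnot = 0.608).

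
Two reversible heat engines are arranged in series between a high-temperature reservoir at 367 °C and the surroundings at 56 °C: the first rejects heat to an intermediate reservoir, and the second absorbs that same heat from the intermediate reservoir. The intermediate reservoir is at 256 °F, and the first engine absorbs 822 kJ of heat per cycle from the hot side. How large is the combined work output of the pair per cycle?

W_total ≈ 399 kJ

T_H = 367 °C → 367 + 273.15 = 640.15 K.
T_C = 56 °C → 56 + 273.15 = 329.15 K.
Two reversible stages in series are equivalent to a single Carnot engine between T_H and T_C, so η_total = 1 − T_C/T_H = 1 − 329.15/640.15 = 0.4858.
W_total = η_total · Q_H = 0.4858 × 822 = 399 kJ.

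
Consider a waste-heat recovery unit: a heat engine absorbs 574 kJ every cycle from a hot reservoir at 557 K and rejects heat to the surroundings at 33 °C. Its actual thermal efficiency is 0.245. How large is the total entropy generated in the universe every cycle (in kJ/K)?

ΔS_univ ≈ 0.385 kJ/K

T_C = 33 °C → 33 + 273.15 = 306.15 K.
W = η·Q_H = 0.245 × 574 = 140.6 kJ, so Q_C = Q_H − W = 433.4 kJ.
The hot reservoir loses entropy Q_H/T_H = 574/557.00 = 1.031 kJ/K; the cold reservoir gains Q_C/T_C = 433.4/306.15 = 1.416 kJ/K.
ΔS_univ = −Q_H/T_H + Q_C/T_C = 0.385 kJ/K (> 0, since η = 0.245 < η_Carnot = 0.450).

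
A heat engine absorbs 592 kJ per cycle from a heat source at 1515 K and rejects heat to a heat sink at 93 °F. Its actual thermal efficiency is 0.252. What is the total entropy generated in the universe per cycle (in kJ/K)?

ΔS_univ ≈ 1.05 kJ/K

T_C = 93 °F → (93 − 32) × 5/9 = 33.89 °C = 307.04 K.
W = η·Q_H = 0.252 × 592 = 149.2 kJ, so Q_C = Q_H − W = 442.8 kJ.
Reservoir entropy changes: ΔS_H = −Q_H/T_H = −592/1515.00 = -0.3908 kJ/K and ΔS_C = +Q_C/T_C = 442.8/307.04 = 1.442 kJ/K.
ΔS_univ = −Q_H/T_H + Q_C/T_C = 1.05 kJ/K (> 0, since η = 0.252 < η_Carnot = 0.797).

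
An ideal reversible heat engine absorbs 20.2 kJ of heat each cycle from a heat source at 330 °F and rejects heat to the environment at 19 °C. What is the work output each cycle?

T_H = 330 °F → (330 − 32) × 5/9 = 165.56 °C = 438.71 K.
T_C = 19 °C → 19 + 273.15 = 292.15 K.
η_rev = 1 − T_C/T_H = 1 − 292.15/438.71 = 0.3341.
W = η·Q_H = 0.3341 × 20.2 = 6.75 kJ.

W ≈ 6.75 kJ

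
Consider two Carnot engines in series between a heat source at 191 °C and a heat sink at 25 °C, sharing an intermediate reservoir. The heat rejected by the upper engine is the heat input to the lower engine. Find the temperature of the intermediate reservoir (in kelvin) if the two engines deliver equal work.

T_m ≈ 381.1 K

T_H = 191 °C → 191 + 273.15 = 464.15 K.
T_C = 25 °C → 25 + 273.15 = 298.15 K.
For reversible stages Q_m = Q_H·(T_m/T_H). Setting W₁ = Q_H(1 − T_m/T_H) equal to W₂ = Q_m(1 − T_C/T_m) = Q_H·(T_m − T_C)/T_H gives T_H − T_m = T_m − T_C, so T_m = (T_H + T_C)/2 = (464.15 + 298.15)/2 = 381.1 K.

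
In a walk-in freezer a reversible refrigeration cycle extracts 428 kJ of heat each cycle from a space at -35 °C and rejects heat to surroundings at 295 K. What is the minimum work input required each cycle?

T_C = -35 °C → -35 + 273.15 = 238.15 K.
For a reversible refrigerator, COP_R = T_C/(T_H − T_C) = 238.15/56.85 = 4.1891.
W = Q_C/COP_R = 428/4.1891 = 102.2 kJ.

W_in ≈ 102.2 kJ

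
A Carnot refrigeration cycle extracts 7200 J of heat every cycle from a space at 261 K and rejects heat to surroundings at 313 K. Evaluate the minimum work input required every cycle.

W_in ≈ 1430 J

For a reversible refrigerator, COP_R = T_C/(T_H − T_C) = 261.00/52.00 = 5.0192.
W = Q_C/COP_R = 7200/5.0192 = 1430 J.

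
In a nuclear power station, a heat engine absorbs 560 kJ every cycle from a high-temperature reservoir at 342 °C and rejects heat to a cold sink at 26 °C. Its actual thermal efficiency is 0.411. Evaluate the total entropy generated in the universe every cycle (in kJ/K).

ΔS_univ ≈ 0.1922 kJ/K

T_H = 342 °C → 342 + 273.15 = 615.15 K.
T_C = 26 °C → 26 + 273.15 = 299.15 K.
W = η·Q_H = 0.411 × 560 = 230.2 kJ, so Q_C = Q_H − W = 329.8 kJ.
The hot reservoir loses entropy Q_H/T_H = 560/615.15 = 0.9103 kJ/K; the cold reservoir gains Q_C/T_C = 329.8/299.15 = 1.103 kJ/K.
ΔS_univ = −Q_H/T_H + Q_C/T_C = 0.1922 kJ/K (> 0, since η = 0.411 < η_Carnot = 0.514).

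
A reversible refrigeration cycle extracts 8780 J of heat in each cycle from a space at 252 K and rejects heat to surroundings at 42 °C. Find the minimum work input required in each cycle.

W_in ≈ 2200 J

T_H = 42 °C → 42 + 273.15 = 315.15 K.
Carnot COP: COP_R = T_C/(T_H − T_C) = 252.00/63.15 = 3.9905.
W = Q_C/COP_R = 8780/3.9905 = 2200 J.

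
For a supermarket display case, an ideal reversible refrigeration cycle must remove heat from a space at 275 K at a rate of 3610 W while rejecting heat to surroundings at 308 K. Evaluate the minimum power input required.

Ẇ_in ≈ 433.2 W

For a reversible refrigerator, COP_R = T_C/(T_H − T_C) = 275.00/33.00 = 8.3333.
W = Q_C/COP_R = 3610/8.3333 = 433.2 W.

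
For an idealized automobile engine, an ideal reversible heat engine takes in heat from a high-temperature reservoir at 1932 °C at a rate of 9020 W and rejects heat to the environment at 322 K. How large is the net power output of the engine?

T_H = 1932 °C → 1932 + 273.15 = 2205.15 K.
Since the cycle is reversible, η = 1 − T_C/T_H = 1 − 322.00/2205.15 = 0.8540.
W = η·Q_H = 0.8540 × 9020 = 7703 W.

Ẇ ≈ 7703 W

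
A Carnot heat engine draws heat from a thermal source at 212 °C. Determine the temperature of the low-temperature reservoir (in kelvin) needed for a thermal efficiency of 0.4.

T_H = 212 °C → 212 + 273.15 = 485.15 K.
From η = 1 − T_C/T_H, T_C = T_H·(1 − η) = 485.15 × (1 − 0.4) = 291.1 K.

T_C ≈ 291.1 K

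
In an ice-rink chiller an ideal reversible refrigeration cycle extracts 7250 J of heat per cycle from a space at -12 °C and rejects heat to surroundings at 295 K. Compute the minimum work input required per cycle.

W_in ≈ 940 J

T_C = -12 °C → -12 + 273.15 = 261.15 K.
For a reversible refrigerator, COP_R = T_C/(T_H − T_C) = 261.15/33.85 = 7.7149.
W = Q_C/COP_R = 7250/7.7149 = 940 J.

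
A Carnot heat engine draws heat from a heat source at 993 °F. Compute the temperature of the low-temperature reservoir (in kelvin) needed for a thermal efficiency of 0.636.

T_H = 993 °F → (993 − 32) × 5/9 = 533.89 °C = 807.04 K.
From η = 1 − T_C/T_H, T_C = T_H·(1 − η) = 807.04 × (1 − 0.636) = 293.8 K.

T_C ≈ 293.8 K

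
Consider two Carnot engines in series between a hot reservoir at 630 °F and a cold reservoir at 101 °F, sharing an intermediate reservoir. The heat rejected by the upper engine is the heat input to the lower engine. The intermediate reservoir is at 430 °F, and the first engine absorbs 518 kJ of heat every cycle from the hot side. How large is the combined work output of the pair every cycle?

W_total ≈ 251.5 kJ

T_H = 630 °F → (630 − 32) × 5/9 = 332.22 °C = 605.37 K.
T_C = 101 °F → (101 − 32) × 5/9 = 38.33 °C = 311.48 K.
Two reversible stages in series are equivalent to a single Carnot engine between T_H and T_C, so η_total = 1 − T_C/T_H = 1 − 311.48/605.37 = 0.4855.
W_total = η_total · Q_H = 0.4855 × 518 = 251.5 kJ.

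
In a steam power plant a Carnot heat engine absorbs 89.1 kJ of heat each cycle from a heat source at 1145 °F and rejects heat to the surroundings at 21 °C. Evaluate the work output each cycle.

W ≈ 59.70 kJ

T_H = 1145 °F → (1145 − 32) × 5/9 = 618.33 °C = 891.48 K.
T_C = 21 °C → 21 + 273.15 = 294.15 K.
For a reversible engine, η = 1 − T_C/T_H = 1 − 294.15/891.48 = 0.6700.
W = η·Q_H = 0.6700 × 89.1 = 59.70 kJ.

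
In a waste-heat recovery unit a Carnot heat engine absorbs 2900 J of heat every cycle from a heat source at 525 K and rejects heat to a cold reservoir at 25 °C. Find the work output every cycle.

T_C = 25 °C → 25 + 273.15 = 298.15 K.
The Carnot efficiency is η = 1 − T_C/T_H = 1 − 298.15/525.00 = 0.4321.
W = η·Q_H = 0.4321 × 2900 = 1250 J.

W ≈ 1250 J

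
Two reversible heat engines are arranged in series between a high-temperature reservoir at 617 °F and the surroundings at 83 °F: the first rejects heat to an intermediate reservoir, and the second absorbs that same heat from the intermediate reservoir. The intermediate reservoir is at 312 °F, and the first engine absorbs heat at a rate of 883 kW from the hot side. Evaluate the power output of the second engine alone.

Ẇ₂ ≈ 187.8 kW

T_H = 617 °F → (617 − 32) × 5/9 = 325.00 °C = 598.15 K.
T_C = 83 °F → (83 − 32) × 5/9 = 28.33 °C = 301.48 K.
T_m = 312 °F → (312 − 32) × 5/9 = 155.56 °C = 428.71 K.
Heat entering the second stage: Q_m = Q_H·(T_m/T_H) = 883 × 428.71/598.15 = 632.9 kW.
Second-stage efficiency η₂ = 1 − T_C/T_m = 1 − 301.48/428.71 = 0.2968, so W₂ = η₂·Q_m = 187.8 kW.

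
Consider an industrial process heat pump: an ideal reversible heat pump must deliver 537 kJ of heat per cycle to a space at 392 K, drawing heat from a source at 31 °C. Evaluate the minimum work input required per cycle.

T_C = 31 °C → 31 + 273.15 = 304.15 K.
Reversible heating COP: COP_HP = T_H/(T_H − T_C) = 392.00/87.85 = 4.4622.
W = Q_H/COP_HP = 537/4.4622 = 120 kJ.

W_in ≈ 120 kJ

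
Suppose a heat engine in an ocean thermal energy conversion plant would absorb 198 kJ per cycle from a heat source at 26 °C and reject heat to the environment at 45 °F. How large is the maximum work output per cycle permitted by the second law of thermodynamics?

T_H = 26 °C → 26 + 273.15 = 299.15 K.
T_C = 45 °F → (45 − 32) × 5/9 = 7.22 °C = 280.37 K.
No engine can exceed the Carnot limit: η_max = 1 − T_C/T_H = 1 − 280.37/299.15 = 0.0628.
W_max = η_max · Q_H = 0.0628 × 198 = 12.43 kJ.

W_max ≈ 12.43 kJ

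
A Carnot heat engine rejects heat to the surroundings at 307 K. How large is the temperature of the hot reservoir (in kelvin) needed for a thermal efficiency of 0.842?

T_H ≈ 1940 K

From η = 1 − T_C/T_H, solving for T_H gives T_H = T_C/(1 − η) = 307.00/(1 − 0.842) = 1940 K.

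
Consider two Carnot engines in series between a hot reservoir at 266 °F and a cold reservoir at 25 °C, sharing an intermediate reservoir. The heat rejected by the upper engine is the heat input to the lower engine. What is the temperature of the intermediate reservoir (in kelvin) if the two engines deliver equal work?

T_H = 266 °F → (266 − 32) × 5/9 = 130.00 °C = 403.15 K.
T_C = 25 °C → 25 + 273.15 = 298.15 K.
For reversible stages Q_m = Q_H·(T_m/T_H). Setting W₁ = Q_H(1 − T_m/T_H) equal to W₂ = Q_m(1 − T_C/T_m) = Q_H·(T_m − T_C)/T_H gives T_H − T_m = T_m − T_C, so T_m = (T_H + T_C)/2 = (403.15 + 298.15)/2 = 350.6 K.

T_m ≈ 350.6 K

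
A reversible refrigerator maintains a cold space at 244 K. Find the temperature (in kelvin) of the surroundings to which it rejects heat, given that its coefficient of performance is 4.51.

COP_R = T_C/(T_H − T_C) ⇒ T_H = T_C·(1 + 1/COP_R) = 244.00 × (1 + 1/4.51) = 298.1 K.

T_H ≈ 298.1 K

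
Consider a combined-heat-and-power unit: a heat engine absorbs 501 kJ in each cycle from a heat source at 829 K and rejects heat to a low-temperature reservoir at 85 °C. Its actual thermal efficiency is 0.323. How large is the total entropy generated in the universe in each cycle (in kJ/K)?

T_C = 85 °C → 85 + 273.15 = 358.15 K.
W = η·Q_H = 0.323 × 501 = 161.8 kJ, so Q_C = Q_H − W = 339.2 kJ.
Reservoir entropy changes: ΔS_H = −Q_H/T_H = −501/829.00 = -0.6043 kJ/K and ΔS_C = +Q_C/T_C = 339.2/358.15 = 0.9470 kJ/K.
ΔS_univ = −Q_H/T_H + Q_C/T_C = 0.3427 kJ/K (> 0, since η = 0.323 < η_Carnot = 0.568).

ΔS_univ ≈ 0.3427 kJ/K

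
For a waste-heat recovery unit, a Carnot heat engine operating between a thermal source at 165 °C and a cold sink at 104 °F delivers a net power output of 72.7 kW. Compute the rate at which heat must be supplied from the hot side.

Q̇_H ≈ 255 kW

T_H = 165 °C → 165 + 273.15 = 438.15 K.
T_C = 104 °F → (104 − 32) × 5/9 = 40.00 °C = 313.15 K.
For a reversible engine, η = 1 − T_C/T_H = 1 − 313.15/438.15 = 0.2853.
Q_H = W/η = 72.7/0.2853 = 255 kW.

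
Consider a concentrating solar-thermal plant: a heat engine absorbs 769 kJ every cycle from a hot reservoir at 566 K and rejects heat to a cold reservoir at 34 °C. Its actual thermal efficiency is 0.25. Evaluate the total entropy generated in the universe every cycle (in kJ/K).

T_C = 34 °C → 34 + 273.15 = 307.15 K.
W = η·Q_H = 0.25 × 769 = 192.2 kJ, so Q_C = Q_H − W = 576.8 kJ.
Reservoir entropy changes: ΔS_H = −Q_H/T_H = −769/566.00 = -1.359 kJ/K and ΔS_C = +Q_C/T_C = 576.8/307.15 = 1.878 kJ/K.
ΔS_univ = −Q_H/T_H + Q_C/T_C = 0.5191 kJ/K (> 0, since η = 0.25 < η_Carnot = 0.457).

ΔS_univ ≈ 0.5191 kJ/K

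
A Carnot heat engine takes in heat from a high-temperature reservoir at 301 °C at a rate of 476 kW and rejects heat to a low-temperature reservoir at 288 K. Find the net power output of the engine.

Ẇ ≈ 237 kW

T_H = 301 °C → 301 + 273.15 = 574.15 K.
For a reversible engine, η = 1 − T_C/T_H = 1 − 288.00/574.15 = 0.4984.
W = η·Q_H = 0.4984 × 476 = 237 kW.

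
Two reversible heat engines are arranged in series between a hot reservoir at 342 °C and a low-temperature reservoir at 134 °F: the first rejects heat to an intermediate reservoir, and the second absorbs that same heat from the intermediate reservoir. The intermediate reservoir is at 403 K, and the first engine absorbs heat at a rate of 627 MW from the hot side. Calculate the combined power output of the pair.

T_H = 342 °C → 342 + 273.15 = 615.15 K.
T_C = 134 °F → (134 − 32) × 5/9 = 56.67 °C = 329.82 K.
Two reversible stages in series are equivalent to a single Carnot engine between T_H and T_C, so η_total = 1 − T_C/T_H = 1 − 329.82/615.15 = 0.4638.
W_total = η_total · Q_H = 0.4638 × 627 = 291 MW.

Ẇ_total ≈ 291 MW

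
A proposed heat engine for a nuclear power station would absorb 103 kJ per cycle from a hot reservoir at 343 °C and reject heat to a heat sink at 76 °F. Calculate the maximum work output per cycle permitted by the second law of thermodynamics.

W_max ≈ 53.3 kJ

T_H = 343 °C → 343 + 273.15 = 616.15 K.
T_C = 76 °F → (76 − 32) × 5/9 = 24.44 °C = 297.59 K.
No engine can exceed the Carnot limit: η_max = 1 − T_C/T_H = 1 − 297.59/616.15 = 0.5170.
W_max = η_max · Q_H = 0.5170 × 103 = 53.3 kJ.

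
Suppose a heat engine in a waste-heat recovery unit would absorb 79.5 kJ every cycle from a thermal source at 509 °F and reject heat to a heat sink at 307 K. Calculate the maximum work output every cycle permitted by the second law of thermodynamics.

T_H = 509 °F → (509 − 32) × 5/9 = 265.00 °C = 538.15 K.
By the Carnot theorem, η_max = 1 − T_C/T_H = 1 − 307.00/538.15 = 0.4295.
W_max = η_max · Q_H = 0.4295 × 79.5 = 34.1 kJ.

W_max ≈ 34.1 kJ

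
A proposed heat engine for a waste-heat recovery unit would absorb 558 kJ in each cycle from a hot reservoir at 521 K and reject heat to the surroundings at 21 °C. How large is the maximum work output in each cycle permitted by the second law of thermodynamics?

T_C = 21 °C → 21 + 273.15 = 294.15 K.
The upper bound on efficiency is η_max = 1 − T_C/T_H = 1 − 294.15/521.00 = 0.4354.
W_max = η_max · Q_H = 0.4354 × 558 = 243 kJ.

W_max ≈ 243 kJ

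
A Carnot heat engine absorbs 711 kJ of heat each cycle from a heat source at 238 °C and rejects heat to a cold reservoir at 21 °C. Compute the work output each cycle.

T_H = 238 °C → 238 + 273.15 = 511.15 K.
T_C = 21 °C → 21 + 273.15 = 294.15 K.
Since the cycle is reversible, η = 1 − T_C/T_H = 1 − 294.15/511.15 = 0.4245.
W = η·Q_H = 0.4245 × 711 = 301.8 kJ.

W ≈ 301.8 kJ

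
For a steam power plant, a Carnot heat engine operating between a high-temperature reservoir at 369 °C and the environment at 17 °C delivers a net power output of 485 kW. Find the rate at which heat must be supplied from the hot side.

T_H = 369 °C → 369 + 273.15 = 642.15 K.
T_C = 17 °C → 17 + 273.15 = 290.15 K.
η_rev = 1 − T_C/T_H = 1 − 290.15/642.15 = 0.5482.
Q_H = W/η = 485/0.5482 = 885 kW.

Q̇_H ≈ 885 kW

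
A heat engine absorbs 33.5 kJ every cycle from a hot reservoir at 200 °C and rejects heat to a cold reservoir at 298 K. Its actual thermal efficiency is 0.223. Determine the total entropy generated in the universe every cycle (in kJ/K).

ΔS_univ ≈ 0.0165 kJ/K

T_H = 200 °C → 200 + 273.15 = 473.15 K.
W = η·Q_H = 0.223 × 33.5 = 7.471 kJ, so Q_C = Q_H − W = 26.03 kJ.
The hot reservoir loses entropy Q_H/T_H = 33.5/473.15 = 0.07080 kJ/K; the cold reservoir gains Q_C/T_C = 26.03/298.00 = 0.08735 kJ/K.
ΔS_univ = −Q_H/T_H + Q_C/T_C = 0.0165 kJ/K (> 0, since η = 0.223 < η_Carnot = 0.370).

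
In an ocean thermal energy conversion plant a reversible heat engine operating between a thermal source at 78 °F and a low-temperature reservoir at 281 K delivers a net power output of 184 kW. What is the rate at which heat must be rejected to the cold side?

Q̇_C ≈ 2920 kW

T_H = 78 °F → (78 − 32) × 5/9 = 25.56 °C = 298.71 K.
The Carnot efficiency is η = 1 − T_C/T_H = 1 − 281.00/298.71 = 0.0593.
Since Q_C/Q_H = T_C/T_H and Q_H = W/η, Q_C = W·T_C/(T_H − T_C) = 184 × 281.00/17.71 = 2920 kW.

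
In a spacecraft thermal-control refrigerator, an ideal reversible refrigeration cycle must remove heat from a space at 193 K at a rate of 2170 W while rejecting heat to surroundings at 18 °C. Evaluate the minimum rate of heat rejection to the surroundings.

Q̇_H ≈ 3270 W

T_H = 18 °C → 18 + 273.15 = 291.15 K.
For a reversible cycle Q_H/Q_C = T_H/T_C, so Q_H = Q_C·T_H/T_C = 2170 × 291.15/193.00 = 3270 W.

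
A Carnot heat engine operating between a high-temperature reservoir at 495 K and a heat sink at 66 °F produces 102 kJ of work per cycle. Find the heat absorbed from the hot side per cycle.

T_C = 66 °F → (66 − 32) × 5/9 = 18.89 °C = 292.04 K.
η_rev = 1 − T_C/T_H = 1 − 292.04/495.00 = 0.4100.
Q_H = W/η = 102/0.4100 = 249 kJ.

Q_H ≈ 249 kJ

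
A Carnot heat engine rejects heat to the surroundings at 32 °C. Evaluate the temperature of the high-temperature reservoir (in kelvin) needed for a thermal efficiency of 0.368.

T_H ≈ 482.8 K

T_C = 32 °C → 32 + 273.15 = 305.15 K.
From η = 1 − T_C/T_H, solving for T_H gives T_H = T_C/(1 − η) = 305.15/(1 − 0.368) = 482.8 K.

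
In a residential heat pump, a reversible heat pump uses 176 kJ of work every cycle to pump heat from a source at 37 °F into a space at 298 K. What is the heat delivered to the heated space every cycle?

Q_H ≈ 2380 kJ

T_C = 37 °F → (37 − 32) × 5/9 = 2.78 °C = 275.93 K.
Reversible heating COP: COP_HP = T_H/(T_H − T_C) = 298.00/22.07 = 13.5011.
Q_H = COP_HP · W = 13.5011 × 176 = 2380 kJ.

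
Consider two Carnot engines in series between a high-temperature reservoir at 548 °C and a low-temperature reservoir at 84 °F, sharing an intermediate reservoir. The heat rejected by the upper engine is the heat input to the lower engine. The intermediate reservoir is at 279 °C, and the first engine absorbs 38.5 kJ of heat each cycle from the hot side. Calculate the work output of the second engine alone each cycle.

T_H = 548 °C → 548 + 273.15 = 821.15 K.
T_C = 84 °F → (84 − 32) × 5/9 = 28.89 °C = 302.04 K.
T_m = 279 °C → 279 + 273.15 = 552.15 K.
Heat entering the second stage: Q_m = Q_H·(T_m/T_H) = 38.5 × 552.15/821.15 = 25.89 kJ.
Second-stage efficiency η₂ = 1 − T_C/T_m = 1 − 302.04/552.15 = 0.4530, so W₂ = η₂·Q_m = 11.73 kJ.

W₂ ≈ 11.73 kJ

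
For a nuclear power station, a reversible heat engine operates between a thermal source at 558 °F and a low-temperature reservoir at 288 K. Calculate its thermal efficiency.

η ≈ 0.491

T_H = 558 °F → (558 − 32) × 5/9 = 292.22 °C = 565.37 K.
Since the cycle is reversible, η = 1 − T_C/T_H = 1 − 288.00/565.37 = 0.491.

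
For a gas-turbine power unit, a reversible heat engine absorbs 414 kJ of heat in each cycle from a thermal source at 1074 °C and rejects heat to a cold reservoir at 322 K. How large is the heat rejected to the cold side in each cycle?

T_H = 1074 °C → 1074 + 273.15 = 1347.15 K.
Since the cycle is reversible, η = 1 − T_C/T_H = 1 − 322.00/1347.15 = 0.7610.
For a reversible cycle Q_C/Q_H = T_C/T_H, so Q_C = 414 × 322.00/1347.15 = 99.0 kJ.

Q_C ≈ 99.0 kJ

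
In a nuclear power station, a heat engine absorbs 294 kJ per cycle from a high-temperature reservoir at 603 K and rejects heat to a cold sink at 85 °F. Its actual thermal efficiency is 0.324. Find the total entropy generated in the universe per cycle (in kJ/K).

ΔS_univ ≈ 0.169 kJ/K

T_C = 85 °F → (85 − 32) × 5/9 = 29.44 °C = 302.59 K.
W = η·Q_H = 0.324 × 294 = 95.26 kJ, so Q_C = Q_H − W = 198.7 kJ.
Reservoir entropy changes: ΔS_H = −Q_H/T_H = −294/603.00 = -0.4876 kJ/K and ΔS_C = +Q_C/T_C = 198.7/302.59 = 0.6568 kJ/K.
ΔS_univ = −Q_H/T_H + Q_C/T_C = 0.169 kJ/K (> 0, since η = 0.324 < η_Carnot = 0.498).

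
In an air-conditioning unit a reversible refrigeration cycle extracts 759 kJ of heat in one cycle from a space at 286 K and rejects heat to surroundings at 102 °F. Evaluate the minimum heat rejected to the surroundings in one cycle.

Q_H ≈ 828.1 kJ

T_H = 102 °F → (102 − 32) × 5/9 = 38.89 °C = 312.04 K.
For a reversible cycle Q_H/Q_C = T_H/T_C, so Q_H = Q_C·T_H/T_C = 759 × 312.04/286.00 = 828.1 kJ.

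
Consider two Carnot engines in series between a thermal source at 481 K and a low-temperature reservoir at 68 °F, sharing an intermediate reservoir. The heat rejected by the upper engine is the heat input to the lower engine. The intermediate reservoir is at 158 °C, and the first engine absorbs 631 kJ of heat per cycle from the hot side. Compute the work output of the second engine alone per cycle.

T_C = 68 °F → (68 − 32) × 5/9 = 20.00 °C = 293.15 K.
T_m = 158 °C → 158 + 273.15 = 431.15 K.
Heat entering the second stage: Q_m = Q_H·(T_m/T_H) = 631 × 431.15/481.00 = 565.6 kJ.
Second-stage efficiency η₂ = 1 − T_C/T_m = 1 − 293.15/431.15 = 0.3201, so W₂ = η₂·Q_m = 181.0 kJ.

W₂ ≈ 181.0 kJ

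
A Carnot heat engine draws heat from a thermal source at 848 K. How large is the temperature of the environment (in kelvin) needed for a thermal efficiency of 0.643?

From η = 1 − T_C/T_H, T_C = T_H·(1 − η) = 848.00 × (1 − 0.643) = 303 K.

T_C ≈ 303 K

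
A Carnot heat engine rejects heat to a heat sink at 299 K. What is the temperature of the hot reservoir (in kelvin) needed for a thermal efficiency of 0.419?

T_H ≈ 514.6 K

From η = 1 − T_C/T_H, solving for T_H gives T_H = T_C/(1 − η) = 299.00/(1 − 0.419) = 514.6 K.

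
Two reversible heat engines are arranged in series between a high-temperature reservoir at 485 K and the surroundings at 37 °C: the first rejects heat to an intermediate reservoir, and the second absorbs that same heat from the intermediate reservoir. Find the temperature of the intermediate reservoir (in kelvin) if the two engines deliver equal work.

T_m ≈ 397.6 K

T_C = 37 °C → 37 + 273.15 = 310.15 K.
For reversible stages Q_m = Q_H·(T_m/T_H). Setting W₁ = Q_H(1 − T_m/T_H) equal to W₂ = Q_m(1 − T_C/T_m) = Q_H·(T_m − T_C)/T_H gives T_H − T_m = T_m − T_C, so T_m = (T_H + T_C)/2 = (485.00 + 310.15)/2 = 397.6 K.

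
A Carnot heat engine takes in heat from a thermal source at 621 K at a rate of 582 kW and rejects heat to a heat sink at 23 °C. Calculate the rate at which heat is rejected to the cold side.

T_C = 23 °C → 23 + 273.15 = 296.15 K.
η_rev = 1 − T_C/T_H = 1 − 296.15/621.00 = 0.5231.
For a reversible cycle Q_C/Q_H = T_C/T_H, so Q_C = 582 × 296.15/621.00 = 277.6 kW.

Q̇_C ≈ 277.6 kW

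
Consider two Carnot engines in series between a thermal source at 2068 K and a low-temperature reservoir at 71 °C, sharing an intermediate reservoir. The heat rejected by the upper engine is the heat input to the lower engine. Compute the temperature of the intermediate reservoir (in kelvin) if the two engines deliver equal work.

T_C = 71 °C → 71 + 273.15 = 344.15 K.
For reversible stages Q_m = Q_H·(T_m/T_H). Setting W₁ = Q_H(1 − T_m/T_H) equal to W₂ = Q_m(1 − T_C/T_m) = Q_H·(T_m − T_C)/T_H gives T_H − T_m = T_m − T_C, so T_m = (T_H + T_C)/2 = (2068.00 + 344.15)/2 = 1210 K.

T_m ≈ 1210 K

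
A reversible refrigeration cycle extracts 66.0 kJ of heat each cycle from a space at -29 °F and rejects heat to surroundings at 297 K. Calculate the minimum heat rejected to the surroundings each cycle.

T_C = -29 °F → (-29 − 32) × 5/9 = -33.89 °C = 239.26 K.
For a reversible cycle Q_H/Q_C = T_H/T_C, so Q_H = Q_C·T_H/T_C = 66.0 × 297.00/239.26 = 81.9 kJ.

Q_H ≈ 81.9 kJ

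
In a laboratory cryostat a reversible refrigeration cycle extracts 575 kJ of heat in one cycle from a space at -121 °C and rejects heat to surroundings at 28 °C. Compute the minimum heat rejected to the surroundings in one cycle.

T_H = 28 °C → 28 + 273.15 = 301.15 K.
T_C = -121 °C → -121 + 273.15 = 152.15 K.
For a reversible cycle Q_H/Q_C = T_H/T_C, so Q_H = Q_C·T_H/T_C = 575 × 301.15/152.15 = 1140 kJ.

Q_H ≈ 1140 kJ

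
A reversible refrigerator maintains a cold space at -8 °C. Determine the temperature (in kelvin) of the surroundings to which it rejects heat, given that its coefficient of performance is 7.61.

T_C = -8 °C → -8 + 273.15 = 265.15 K.
COP_R = T_C/(T_H − T_C) ⇒ T_H = T_C·(1 + 1/COP_R) = 265.15 × (1 + 1/7.61) = 300 K.

T_H ≈ 300 K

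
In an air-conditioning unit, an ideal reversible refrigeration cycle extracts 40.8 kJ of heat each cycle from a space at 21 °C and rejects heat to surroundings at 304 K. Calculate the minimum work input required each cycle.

W_in ≈ 1.37 kJ

T_C = 21 °C → 21 + 273.15 = 294.15 K.
The reversible coefficient of performance is COP_R = T_C/(T_H − T_C) = 294.15/9.85 = 29.8629.
W = Q_C/COP_R = 40.8/29.8629 = 1.37 kJ.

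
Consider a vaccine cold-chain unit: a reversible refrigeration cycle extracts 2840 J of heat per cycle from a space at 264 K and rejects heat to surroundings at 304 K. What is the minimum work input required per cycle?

W_in ≈ 430 J

Carnot COP: COP_R = T_C/(T_H − T_C) = 264.00/40.00 = 6.6000.
W = Q_C/COP_R = 2840/6.6000 = 430 J.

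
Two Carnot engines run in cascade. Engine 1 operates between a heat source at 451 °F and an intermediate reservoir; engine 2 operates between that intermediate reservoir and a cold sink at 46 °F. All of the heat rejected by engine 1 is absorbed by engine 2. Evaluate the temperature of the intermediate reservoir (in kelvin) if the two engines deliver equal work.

T_H = 451 °F → (451 − 32) × 5/9 = 232.78 °C = 505.93 K.
T_C = 46 °F → (46 − 32) × 5/9 = 7.78 °C = 280.93 K.
For reversible stages Q_m = Q_H·(T_m/T_H). Setting W₁ = Q_H(1 − T_m/T_H) equal to W₂ = Q_m(1 − T_C/T_m) = Q_H·(T_m − T_C)/T_H gives T_H − T_m = T_m − T_C, so T_m = (T_H + T_C)/2 = (505.93 + 280.93)/2 = 393 K.

T_m ≈ 393 K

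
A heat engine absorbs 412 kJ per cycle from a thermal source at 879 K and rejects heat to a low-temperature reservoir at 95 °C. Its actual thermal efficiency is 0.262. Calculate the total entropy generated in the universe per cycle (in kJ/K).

ΔS_univ ≈ 0.357 kJ/K

T_C = 95 °C → 95 + 273.15 = 368.15 K.
W = η·Q_H = 0.262 × 412 = 107.9 kJ, so Q_C = Q_H − W = 304.1 kJ.
Entropy balance on the reservoirs: −Q_H/T_H = -0.4687 kJ/K, +Q_C/T_C = 0.8259 kJ/K.
ΔS_univ = −Q_H/T_H + Q_C/T_C = 0.357 kJ/K (> 0, since η = 0.262 < η_Carnot = 0.581).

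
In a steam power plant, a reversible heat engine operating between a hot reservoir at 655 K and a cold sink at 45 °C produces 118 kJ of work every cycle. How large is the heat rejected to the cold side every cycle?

Q_C ≈ 111 kJ

T_C = 45 °C → 45 + 273.15 = 318.15 K.
For a reversible engine, η = 1 − T_C/T_H = 1 − 318.15/655.00 = 0.5143.
Since Q_C/Q_H = T_C/T_H and Q_H = W/η, Q_C = W·T_C/(T_H − T_C) = 118 × 318.15/336.85 = 111 kJ.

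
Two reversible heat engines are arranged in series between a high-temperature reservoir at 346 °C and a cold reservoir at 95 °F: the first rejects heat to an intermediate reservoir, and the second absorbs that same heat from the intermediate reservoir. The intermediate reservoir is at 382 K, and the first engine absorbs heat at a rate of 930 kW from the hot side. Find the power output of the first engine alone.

Ẇ₁ ≈ 356.2 kW

T_H = 346 °C → 346 + 273.15 = 619.15 K.
T_C = 95 °F → (95 − 32) × 5/9 = 35.00 °C = 308.15 K.
First-stage efficiency η₁ = 1 − T_m/T_H = 1 − 382.00/619.15 = 0.3830.
W₁ = η₁·Q_H = 0.3830 × 930 = 356.2 kW.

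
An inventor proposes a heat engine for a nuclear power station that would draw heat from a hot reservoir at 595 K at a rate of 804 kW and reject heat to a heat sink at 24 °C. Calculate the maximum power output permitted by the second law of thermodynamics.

Ẇ_max ≈ 402.5 kW

T_C = 24 °C → 24 + 273.15 = 297.15 K.
The second-law ceiling is the Carnot efficiency, η_max = 1 − T_C/T_H = 1 − 297.15/595.00 = 0.5006.
W_max = η_max · Q_H = 0.5006 × 804 = 402.5 kW.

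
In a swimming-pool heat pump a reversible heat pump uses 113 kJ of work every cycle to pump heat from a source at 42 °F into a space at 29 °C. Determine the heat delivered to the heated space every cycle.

T_H = 29 °C → 29 + 273.15 = 302.15 K.
T_C = 42 °F → (42 − 32) × 5/9 = 5.56 °C = 278.71 K.
The Carnot heat-pump COP is COP_HP = T_H/(T_H − T_C) = 302.15/23.44 = 12.8879.
Q_H = COP_HP · W = 12.8879 × 113 = 1460 kJ.

Q_H ≈ 1460 kJ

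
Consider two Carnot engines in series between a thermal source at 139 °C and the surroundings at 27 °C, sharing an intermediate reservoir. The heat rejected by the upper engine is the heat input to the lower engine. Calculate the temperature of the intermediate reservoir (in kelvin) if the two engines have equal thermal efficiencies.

T_m ≈ 351.7 K

T_H = 139 °C → 139 + 273.15 = 412.15 K.
T_C = 27 °C → 27 + 273.15 = 300.15 K.
Equal efficiencies require 1 − T_m/T_H = 1 − T_C/T_m, i.e. T_m/T_H = T_C/T_m, so T_m = √(T_H·T_C) = √(412.15 × 300.15) = 351.7 K.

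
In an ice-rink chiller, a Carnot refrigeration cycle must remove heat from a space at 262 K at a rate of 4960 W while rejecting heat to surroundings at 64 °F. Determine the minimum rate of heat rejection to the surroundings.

T_H = 64 °F → (64 − 32) × 5/9 = 17.78 °C = 290.93 K.
For a reversible cycle Q_H/Q_C = T_H/T_C, so Q_H = Q_C·T_H/T_C = 4960 × 290.93/262.00 = 5510 W.

Q̇_H ≈ 5510 W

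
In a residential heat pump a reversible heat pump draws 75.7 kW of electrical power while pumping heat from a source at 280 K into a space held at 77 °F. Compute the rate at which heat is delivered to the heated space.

Q̇_H ≈ 1244 kW

T_H = 77 °F → (77 − 32) × 5/9 = 25.00 °C = 298.15 K.
For a reversible heat pump, COP_HP = T_H/(T_H − T_C) = 298.15/18.15 = 16.4270.
Q_H = COP_HP · W = 16.4270 × 75.7 = 1244 kW.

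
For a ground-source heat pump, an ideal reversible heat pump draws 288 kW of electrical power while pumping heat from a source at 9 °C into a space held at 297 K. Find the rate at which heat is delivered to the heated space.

Q̇_H ≈ 5760 kW

T_C = 9 °C → 9 + 273.15 = 282.15 K.
For a reversible heat pump, COP_HP = T_H/(T_H − T_C) = 297.00/14.85 = 20.0000.
Q_H = COP_HP · W = 20.0000 × 288 = 5760 kW.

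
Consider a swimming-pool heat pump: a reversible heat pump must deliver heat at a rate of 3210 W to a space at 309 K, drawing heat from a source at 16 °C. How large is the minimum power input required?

T_C = 16 °C → 16 + 273.15 = 289.15 K.
For a reversible heat pump, COP_HP = T_H/(T_H − T_C) = 309.00/19.85 = 15.5668.
W = Q_H/COP_HP = 3210/15.5668 = 206 W.

Ẇ_in ≈ 206 W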